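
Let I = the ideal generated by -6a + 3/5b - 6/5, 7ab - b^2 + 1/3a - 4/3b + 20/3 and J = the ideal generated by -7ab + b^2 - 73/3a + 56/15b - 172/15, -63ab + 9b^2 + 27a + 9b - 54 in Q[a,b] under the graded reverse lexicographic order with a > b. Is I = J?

Yes, the ideals are equal.

Equality of ideals is decidable: compute both reduced Gröbner bases (unique for the ordering) and check whether they agree.
Buchberger on the first generating set:
f_1 = -6a + 3/5b - 6/5, LT = a.
f_2 = 7ab - b^2 + 1/3a - 4/3b + 20/3, LT = ab.

S(f_1,f_2): lcm = ab. S = 3/70b^2 - 1/21a + 41/105b - 20/21.
  reduce S modulo (f_1, f_2):
  remainder 3/70b^2 + 27/70b - 33/35 ≠ 0; add g_3 = 3/70b^2 + 27/70b - 33/35 to the basis.

The other S-polynomials (S(f_1,g_3), S(f_2,g_3)) all reduce to 0 modulo the current basis, so we have a Gröbner basis.
Inter-reduce: drop elements whose leading term is divisible by another's, tail-reduce, and make monic.
Reduced Gröbner basis: {b^2 + 9b - 22, a - 1/10b + 1/5}.

Buchberger on the second generating set:
h_1 = -7ab + b^2 - 73/3a + 56/15b - 172/15, LT = ab.
h_2 = -63ab + 9b^2 + 27a + 9b - 54, LT = ab.

S(h_1,h_2): lcm = ab. S = 82/21a - 41/105b + 82/105.
  reduce S modulo (h_1, h_2):
  remainder 82/21a - 41/105b + 82/105 ≠ 0; add k_3 = 82/21a - 41/105b + 82/105 to the basis.

S(h_1,k_3): lcm = ab. S = -3/70b^2 + 73/21a - 11/15b + 172/105.
  reduce S modulo (h_1, h_2, k_3):
  remainder -3/70b^2 - 27/70b + 33/35 ≠ 0; add k_4 = -3/70b^2 - 27/70b + 33/35 to the basis.

The other S-polynomials (S(h_2,k_3), S(h_1,k_4), S(h_2,k_4), S(k_3,k_4)) all reduce to 0 modulo the current basis, so we have a Gröbner basis.
Inter-reduce: drop elements whose leading term is divisible by another's, tail-reduce, and make monic.
Reduced Gröbner basis: {b^2 + 9b - 22, a - 1/10b + 1/5}.

The two bases agree; hence the ideals are identical.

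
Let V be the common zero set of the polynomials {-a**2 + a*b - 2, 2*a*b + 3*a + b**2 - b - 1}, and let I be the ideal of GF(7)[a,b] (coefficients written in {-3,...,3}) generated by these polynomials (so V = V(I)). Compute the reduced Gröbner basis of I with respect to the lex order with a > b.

f_1 = -a**2 + a*b - 2, LT = a**2.
f_2 = 2*a*b + 3*a + b**2 - b - 1, LT = a*b.

S(f_1,f_2): lcm = a**2*b. S = 2*a**2 + 2*a*b**2 - 3*a*b - 3*a + 2*b.
  leading term a**2: subtract (-2)·f_1 from 2*a**2 + 2*a*b**2 - 3*a*b - 3*a + 2*b → 2*a*b**2 - a*b - 3*a + 2*b + 3
  leading term a*b**2: subtract (b)·f_2 from 2*a*b**2 - a*b - 3*a + 2*b + 3 → 3*a*b - 3*a - b**3 + b**2 + 3*b + 3
  leading term a*b: subtract (-2)·f_2 from 3*a*b - 3*a - b**3 + b**2 + 3*b + 3 → 3*a - b**3 + 3*b**2 + b + 1
  leading term a: no divisor's leading term divides it; move 3*a to the remainder.
  leading term b**3: no divisor's leading term divides it; move -b**3 to the remainder.
  leading term b**2: no divisor's leading term divides it; move 3*b**2 to the remainder.
  leading term b: no divisor's leading term divides it; move b to the remainder.
  leading term 1: no divisor's leading term divides it; move 1 to the remainder.
  remainder 3*a - b**3 + 3*b**2 + b + 1 ≠ 0; add g_3 = 3*a - b**3 + 3*b**2 + b + 1 to the basis.

S(f_1,g_3): lcm = a**2. S = -2*a*b**3 - a*b**2 + a*b + 2*a + 2.
  leading term a*b**3: subtract (-b**2)·f_2 from -2*a*b**3 - a*b**2 + a*b + 2*a + 2 → 2*a*b**2 + a*b + 2*a + b**4 - b**3 - b**2 + 2
  leading term a*b**2: subtract (b)·f_2 from 2*a*b**2 + a*b + 2*a + b**4 - b**3 - b**2 + 2 → -2*a*b + 2*a + b**4 - 2*b**3 + b + 2
  leading term a*b: subtract (-1)·f_2 from -2*a*b + 2*a + b**4 - 2*b**3 + b + 2 → -2*a + b**4 - 2*b**3 + b**2 + 1
  leading term a: subtract (-3)·g_3 from -2*a + b**4 - 2*b**3 + b**2 + 1 → b**4 + 2*b**3 + 3*b**2 + 3*b - 3
  leading term b**4: no divisor's leading term divides it; move b**4 to the remainder.
  leading term b**3: no divisor's leading term divides it; move 2*b**3 to the remainder.
  leading term b**2: no divisor's leading term divides it; move 3*b**2 to the remainder.
  leading term b: no divisor's leading term divides it; move 3*b to the remainder.
  leading term 1: no divisor's leading term divides it; move -3 to the remainder.
  remainder b**4 + 2*b**3 + 3*b**2 + 3*b - 3 ≠ 0; add g_4 = b**4 + 2*b**3 + 3*b**2 + 3*b - 3 to the basis.

The other S-polynomials (S(f_2,g_3), S(f_1,g_4), S(f_2,g_4), S(g_3,g_4)) all reduce to 0 modulo the current basis, so we have a Gröbner basis.
Inter-reduce: drop elements whose leading term is divisible by another's, tail-reduce, and make monic.

G = {a + 2*b**3 + b**2 - 2*b - 2, b**4 + 2*b**3 + 3*b**2 + 3*b - 3}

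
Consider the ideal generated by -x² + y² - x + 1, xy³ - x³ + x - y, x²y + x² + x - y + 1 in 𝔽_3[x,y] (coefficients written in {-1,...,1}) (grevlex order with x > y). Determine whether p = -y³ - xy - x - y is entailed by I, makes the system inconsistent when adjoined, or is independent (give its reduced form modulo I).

Adjoining -y³ - xy - x - y makes the ideal the whole ring: the system is inconsistent.

First compute the reduced Gröbner basis of I by Buchberger's algorithm.
f_1 = -x² + y² - x + 1, LT = x².
f_2 = xy³ - x³ + x - y, LT = xy³.
f_3 = x²y + x² + x - y + 1, LT = x²y.

S(f_1,f_2): lcm = x²y³. S = -y⁵ + x⁴ + xy³ - y³ - x² + xy.
  reduce S modulo (f_1, f_2, f_3):
  remainder -y⁵ + y⁴ - xy² - y³ + xy + y² - x + y ≠ 0; add h_4 = -y⁵ + y⁴ - xy² - y³ + xy + y² - x + y to the basis.

S(f_1,f_3): lcm = x²y. S = -y³ - x² + xy - x - 1.
  reduce S modulo (f_1, f_2, f_3, h_4):
  remainder -y³ + xy - y² + 1 ≠ 0; add h_5 = -y³ + xy - y² + 1 to the basis.

S(f_2,f_3): lcm = x²y³. S = -x⁴ - x²y² - xy² + y³ + x² - xy - y².
  reduce S modulo (f_1, f_2, f_3, h_4, h_5):
  remainder -xy - y² - x + y - 1 ≠ 0; add h_6 = -xy - y² - x + y - 1 to the basis.

S(f_3,h_4): lcm = x²y⁵. S = -x²y⁴ - x³y² - x²y³ + xy⁴ - y⁵ + x³y + x²y² + y⁴ - x³ + x²y.
  reduce S modulo (f_1, f_2, f_3, h_4, h_5, h_6):
  remainder y² - 1 ≠ 0; add h_7 = y² - 1 to the basis.

S(f_2,h_5): lcm = xy³. S = -x³ + x²y - xy² - x - y.
  reduce S modulo (f_1, f_2, f_3, h_4, h_5, h_6, h_7):
  remainder -x + 1 ≠ 0; add h_8 = -x + 1 to the basis.

The other S-polynomials (S(f_1,h_4), S(f_2,h_4), S(f_1,h_5), S(f_3,h_5), S(h_4,h_5), S(f_1,h_6), S(f_2,h_6), S(f_3,h_6), S(h_4,h_6), S(h_5,h_6), S(f_1,h_7), S(f_2,h_7), S(f_3,h_7), S(h_4,h_7), S(h_5,h_7), S(h_6,h_7), S(f_1,h_8), S(f_2,h_8), S(f_3,h_8), S(h_4,h_8), S(h_5,h_8), S(h_6,h_8), S(h_7,h_8)) all reduce to 0 modulo the current basis, so we have a Gröbner basis.
Inter-reduce: drop elements whose leading term is divisible by another's, tail-reduce, and make monic.
Reduced Gröbner basis: {y² - 1, x - 1}.
Label its elements g_1 = y² - 1, g_2 = x - 1.

Reduce p = -y³ - xy - x - y modulo G:
  leading term y³: subtract (-y)·g_1 from -y³ - xy - x - y → -xy - x + y
  leading term xy: subtract (-y)·g_2 from -xy - x + y → -x
  leading term x: subtract (-1)·g_2 from -x → -1
  leading term 1: no divisor's leading term divides it; move -1 to the remainder.
  normal form = -1.
The normal form is nonzero, so p ∉ I. Since p minus its normal form lies in I, I + (p) = I + (r) where r = -1; decide whether this ideal is the whole ring.
Here r = -1 is a nonzero constant, hence a unit: 1 ∈ I + (p), the Gröbner basis of I + (p) is {1}, and the enlarged system has no common solution — adjoining p is inconsistent.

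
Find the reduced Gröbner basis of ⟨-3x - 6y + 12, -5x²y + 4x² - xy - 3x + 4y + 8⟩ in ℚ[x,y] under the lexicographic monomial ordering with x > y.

f_1 = -3x - 6y + 12, LT = x.
f_2 = -5x²y + 4x² - xy - 3x + 4y + 8, LT = x²y.

S(f_1,f_2): lcm = x²y. S = ⅘x² + 2xy² - 21/5xy - ⅗x + ⅘y + 8/5.
  reduce S modulo (f_1, f_2):
  remainder -4y³ + 98/5y² - 138/5y + 12 ≠ 0; add g_3 = -4y³ + 98/5y² - 138/5y + 12 to the basis.

The other S-polynomials (S(f_1,g_3), S(f_2,g_3)) all reduce to 0 modulo the current basis, so we have a Gröbner basis.
Inter-reduce: drop elements whose leading term is divisible by another's, tail-reduce, and make monic.

G = {x + 2y - 4, y³ - 49/10y² + 69/10y - 3}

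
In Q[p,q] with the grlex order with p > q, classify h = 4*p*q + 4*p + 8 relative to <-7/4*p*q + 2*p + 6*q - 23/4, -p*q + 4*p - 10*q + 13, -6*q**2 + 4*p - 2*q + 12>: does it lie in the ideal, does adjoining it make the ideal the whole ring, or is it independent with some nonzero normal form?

4*p*q + 4*p + 8 lies in I (it reduces to 0).

First compute the reduced Gröbner basis of I by Buchberger's algorithm.
f_1 = -7/4*p*q + 2*p + 6*q - 23/4, LT = p*q.
f_2 = -p*q + 4*p - 10*q + 13, LT = p*q.
f_3 = -6*q**2 + 4*p - 2*q + 12, LT = q**2.

S(f_1,f_2): lcm = p*q. S = 20/7*p - 94/7*q + 114/7.
  leading term p: no divisor's leading term divides it; move 20/7*p to the remainder.
  leading term q: no divisor's leading term divides it; move -94/7*q to the remainder.
  leading term 1: no divisor's leading term divides it; move 114/7 to the remainder.
  remainder 20/7*p - 94/7*q + 114/7 ≠ 0; add k_4 = 20/7*p - 94/7*q + 114/7 to the basis.

S(f_1,f_3): lcm = p*q**2. S = 2/3*p**2 - 31/21*p*q - 24/7*q**2 + 2*p + 23/7*q.
  leading term p**2: subtract (7/30*p)·k_4 from 2/3*p**2 - 31/21*p*q - 24/7*q**2 + 2*p + 23/7*q → 58/35*p*q - 24/7*q**2 - 9/5*p + 23/7*q
  leading term p*q: subtract (-232/245)·f_1 from 58/35*p*q - 24/7*q**2 - 9/5*p + 23/7*q → -24/7*q**2 + 23/245*p + 2197/245*q - 1334/245
  leading term q**2: subtract (4/7)·f_3 from -24/7*q**2 + 23/245*p + 2197/245*q - 1334/245 → -537/245*p + 2477/245*q - 3014/245
  leading term p: subtract (-537/700)·k_4 from -537/245*p + 2477/245*q - 3014/245 → -67/350*q + 67/350
  leading term q: no divisor's leading term divides it; move -67/350*q to the remainder.
  leading term 1: no divisor's leading term divides it; move 67/350 to the remainder.
  remainder -67/350*q + 67/350 ≠ 0; add k_5 = -67/350*q + 67/350 to the basis.

The other S-polynomials (S(f_2,f_3), S(f_1,k_4), S(f_2,k_4), S(f_3,k_4), S(f_1,k_5), S(f_2,k_5), S(f_3,k_5), S(k_4,k_5)) all reduce to 0 modulo the current basis, so we have a Gröbner basis.
Inter-reduce: drop elements whose leading term is divisible by another's, tail-reduce, and make monic.
Reduced Gröbner basis: {p + 1, q - 1}.
Label its elements g_1 = p + 1, g_2 = q - 1.

Reduce h = 4*p*q + 4*p + 8 modulo G:
  leading term p*q: subtract (4*q)·g_1 from 4*p*q + 4*p + 8 → 4*p - 4*q + 8
  leading term p: subtract (4)·g_1 from 4*p - 4*q + 8 → -4*q + 4
  leading term q: subtract (-4)·g_2 from -4*q + 4 → 0
  normal form = 0.
Since the normal form is 0, h ∈ I.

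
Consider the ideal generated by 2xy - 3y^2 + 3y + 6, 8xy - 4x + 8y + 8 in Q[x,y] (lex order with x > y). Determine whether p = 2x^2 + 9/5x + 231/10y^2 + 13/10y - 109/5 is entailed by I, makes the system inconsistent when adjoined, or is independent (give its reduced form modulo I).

2x^2 + 9/5x + 231/10y^2 + 13/10y - 109/5 lies in I (it reduces to 0).

First compute the reduced Gröbner basis of I by Buchberger's algorithm.
f_1 = 2xy - 3y^2 + 3y + 6, LT = xy.
f_2 = 8xy - 4x + 8y + 8, LT = xy.

S(f_1,f_2): lcm = xy. S = 1/2x - 3/2y^2 + 1/2y + 2.
  leading term x: no divisor's leading term divides it; move 1/2x to the remainder.
  leading term y^2: no divisor's leading term divides it; move -3/2y^2 to the remainder.
  leading term y: no divisor's leading term divides it; move 1/2y to the remainder.
  leading term 1: no divisor's leading term divides it; move 2 to the remainder.
  remainder 1/2x - 3/2y^2 + 1/2y + 2 ≠ 0; add h_3 = 1/2x - 3/2y^2 + 1/2y + 2 to the basis.

S(f_1,h_3): lcm = xy. S = 3y^3 - 5/2y^2 - 5/2y + 3.
  leading term y^3: no divisor's leading term divides it; move 3y^3 to the remainder.
  leading term y^2: no divisor's leading term divides it; move -5/2y^2 to the remainder.
  leading term y: no divisor's leading term divides it; move -5/2y to the remainder.
  leading term 1: no divisor's leading term divides it; move 3 to the remainder.
  remainder 3y^3 - 5/2y^2 - 5/2y + 3 ≠ 0; add h_4 = 3y^3 - 5/2y^2 - 5/2y + 3 to the basis.

S(f_2,h_3): lcm = xy. S = -1/2x + 3y^3 - y^2 - 3y + 1.
  leading term x: subtract (-1)·h_3 from -1/2x + 3y^3 - y^2 - 3y + 1 → 3y^3 - 5/2y^2 - 5/2y + 3
  leading term y^3: subtract (1)·h_4 from 3y^3 - 5/2y^2 - 5/2y + 3 → 0
  remainder 0.

S(f_1,h_4): lcm = xy^3. S = 5/6xy^2 + 5/6xy - x - 3/2y^4 + 3/2y^3 + 3y^2.
  leading term xy^2: subtract (5/12y)·f_1 from 5/6xy^2 + 5/6xy - x - 3/2y^4 + 3/2y^3 + 3y^2 → 5/6xy - x - 3/2y^4 + 11/4y^3 + 7/4y^2 - 5/2y
  leading term xy: subtract (5/12)·f_1 from 5/6xy - x - 3/2y^4 + 11/4y^3 + 7/4y^2 - 5/2y → -x - 3/2y^4 + 11/4y^3 + 3y^2 - 15/4y - 5/2
  leading term x: subtract (-2)·h_3 from -x - 3/2y^4 + 11/4y^3 + 3y^2 - 15/4y - 5/2 → -3/2y^4 + 11/4y^3 - 11/4y + 3/2
  leading term y^4: subtract (-1/2y)·h_4 from -3/2y^4 + 11/4y^3 - 11/4y + 3/2 → 3/2y^3 - 5/4y^2 - 5/4y + 3/2
  leading term y^3: subtract (1/2)·h_4 from 3/2y^3 - 5/4y^2 - 5/4y + 3/2 → 0
  remainder 0.

S(f_2,h_4): lcm = xy^3. S = 1/3xy^2 + 5/6xy - x + y^3 + y^2.
  leading term xy^2: subtract (1/6y)·f_1 from 1/3xy^2 + 5/6xy - x + y^3 + y^2 → 5/6xy - x + 3/2y^3 + 1/2y^2 - y
  leading term xy: subtract (5/12)·f_1 from 5/6xy - x + 3/2y^3 + 1/2y^2 - y → -x + 3/2y^3 + 7/4y^2 - 9/4y - 5/2
  leading term x: subtract (-2)·h_3 from -x + 3/2y^3 + 7/4y^2 - 9/4y - 5/2 → 3/2y^3 - 5/4y^2 - 5/4y + 3/2
  leading term y^3: subtract (1/2)·h_4 from 3/2y^3 - 5/4y^2 - 5/4y + 3/2 → 0
  remainder 0.

S(h_3,h_4): leading monomials are coprime, so the S-polynomial reduces to 0 (Buchberger's first criterion).
Every S-polynomial of the final basis reduces to 0, so we have a Gröbner basis.
Inter-reduce: drop elements whose leading term is divisible by another's, tail-reduce, and make monic.
Reduced Gröbner basis: {x - 3y^2 + y + 4, y^3 - 5/6y^2 - 5/6y + 1}.
Label its elements g_1 = x - 3y^2 + y + 4, g_2 = y^3 - 5/6y^2 - 5/6y + 1.

Reduce p = 2x^2 + 9/5x + 231/10y^2 + 13/10y - 109/5 modulo G:
  leading term x^2: subtract (2x)·g_1 from 2x^2 + 9/5x + 231/10y^2 + 13/10y - 109/5 → 6xy^2 - 2xy - 31/5x + 231/10y^2 + 13/10y - 109/5
  leading term xy^2: subtract (6y^2)·g_1 from 6xy^2 - 2xy - 31/5x + 231/10y^2 + 13/10y - 109/5 → -2xy - 31/5x + 18y^4 - 6y^3 - 9/10y^2 + 13/10y - 109/5
  leading term xy: subtract (-2y)·g_1 from -2xy - 31/5x + 18y^4 - 6y^3 - 9/10y^2 + 13/10y - 109/5 → -31/5x + 18y^4 - 12y^3 + 11/10y^2 + 93/10y - 109/5
  leading term x: subtract (-31/5)·g_1 from -31/5x + 18y^4 - 12y^3 + 11/10y^2 + 93/10y - 109/5 → 18y^4 - 12y^3 - 35/2y^2 + 31/2y + 3
  leading term y^4: subtract (18y)·g_2 from 18y^4 - 12y^3 - 35/2y^2 + 31/2y + 3 → 3y^3 - 5/2y^2 - 5/2y + 3
  leading term y^3: subtract (3)·g_2 from 3y^3 - 5/2y^2 - 5/2y + 3 → 0
  normal form = 0.
Since the normal form is 0, p ∈ I.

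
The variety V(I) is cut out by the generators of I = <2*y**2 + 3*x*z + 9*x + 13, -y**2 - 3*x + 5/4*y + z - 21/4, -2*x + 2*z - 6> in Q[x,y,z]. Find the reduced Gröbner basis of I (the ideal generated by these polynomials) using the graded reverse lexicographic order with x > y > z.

G = {y**2 - 5/4*y + 2*z - 15/4, z**2 + 5/6*y - 4/3*z - 13/6, x - z + 3}

f_1 = 2*y**2 + 3*x*z + 9*x + 13, LT = y**2.
f_2 = -y**2 - 3*x + 5/4*y + z - 21/4, LT = y**2.
f_3 = -2*x + 2*z - 6, LT = x.

S(f_1,f_2): lcm = y**2. S = 3/2*x*z + 3/2*x + 5/4*y + z + 5/4.
  leading term x*z: subtract (-3/4*z)·f_3 from 3/2*x*z + 3/2*x + 5/4*y + z + 5/4 → 3/2*z**2 + 3/2*x + 5/4*y - 7/2*z + 5/4
  leading term z**2: no divisor's leading term divides it; move 3/2*z**2 to the remainder.
  leading term x: subtract (-3/4)·f_3 from 3/2*x + 5/4*y - 7/2*z + 5/4 → 5/4*y - 2*z - 13/4
  leading term y: no divisor's leading term divides it; move 5/4*y to the remainder.
  leading term z: no divisor's leading term divides it; move -2*z to the remainder.
  leading term 1: no divisor's leading term divides it; move -13/4 to the remainder.
  remainder 3/2*z**2 + 5/4*y - 2*z - 13/4 ≠ 0; add g_4 = 3/2*z**2 + 5/4*y - 2*z - 13/4 to the basis.

S(f_1,f_3): leading monomials are coprime, so the S-polynomial reduces to 0 (Buchberger's first criterion).
S(f_2,f_3): leading monomials are coprime, so the S-polynomial reduces to 0 (Buchberger's first criterion).
S(f_1,g_4): leading monomials are coprime, so the S-polynomial reduces to 0 (Buchberger's first criterion).
S(f_2,g_4): leading monomials are coprime, so the S-polynomial reduces to 0 (Buchberger's first criterion).
S(f_3,g_4): leading monomials are coprime, so the S-polynomial reduces to 0 (Buchberger's first criterion).
Every S-polynomial of the final basis reduces to 0, so we have a Gröbner basis.
Inter-reduce: drop elements whose leading term is divisible by another's, tail-reduce, and make monic.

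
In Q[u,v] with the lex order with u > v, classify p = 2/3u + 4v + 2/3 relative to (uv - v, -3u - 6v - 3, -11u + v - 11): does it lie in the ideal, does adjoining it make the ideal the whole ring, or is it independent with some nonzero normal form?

2/3u + 4v + 2/3 lies in I (it reduces to 0).

First compute the reduced Gröbner basis of I by Buchberger's algorithm.
f_1 = uv - v, LT = uv.
f_2 = -3u - 6v - 3, LT = u.
f_3 = -11u + v - 11, LT = u.

S(f_1,f_2): lcm = uv. S = -2v^2 - 2v.
  leading term v^2: no divisor's leading term divides it; move -2v^2 to the remainder.
  leading term v: no divisor's leading term divides it; move -2v to the remainder.
  remainder -2v^2 - 2v ≠ 0; add h_4 = -2v^2 - 2v to the basis.

S(f_1,f_3): lcm = uv. S = 1/11v^2 - 2v.
  leading term v^2: subtract (-1/22)·h_4 from 1/11v^2 - 2v → -23/11v
  leading term v: no divisor's leading term divides it; move -23/11v to the remainder.
  remainder -23/11v ≠ 0; add h_5 = -23/11v to the basis.

The other S-polynomials (S(f_2,f_3), S(f_1,h_4), S(f_2,h_4), S(f_3,h_4), S(f_1,h_5), S(f_2,h_5), S(f_3,h_5), S(h_4,h_5)) all reduce to 0 modulo the current basis, so we have a Gröbner basis.
Inter-reduce: drop elements whose leading term is divisible by another's, tail-reduce, and make monic.
Reduced Gröbner basis: {u + 1, v}.
Label its elements g_1 = u + 1, g_2 = v.

Reduce p = 2/3u + 4v + 2/3 modulo G:
  leading term u: subtract (2/3)·g_1 from 2/3u + 4v + 2/3 → 4v
  leading term v: subtract (4)·g_2 from 4v → 0
  normal form = 0.
Since the normal form is 0, p ∈ I.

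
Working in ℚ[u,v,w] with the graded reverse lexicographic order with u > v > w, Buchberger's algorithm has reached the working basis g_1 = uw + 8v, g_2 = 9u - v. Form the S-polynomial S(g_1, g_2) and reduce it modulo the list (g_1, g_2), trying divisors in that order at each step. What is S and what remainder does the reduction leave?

lcm(LM(g_1), LM(g_2)) = uw.
S = (lcm/LT(g_1))·g_1 − (lcm/LT(g_2))·g_2 = 1/9vw + 8v.
Reduce S modulo (g_1, g_2) in that order:
  leading term vw: no divisor's leading term divides it; move 1/9vw to the remainder.
  leading term v: no divisor's leading term divides it; move 8v to the remainder.
The remainder 1/9vw + 8v is nonzero, so it would be added as the next basis element.

S(g_1, g_2) = 1/9vw + 8v; remainder on division = 1/9vw + 8v.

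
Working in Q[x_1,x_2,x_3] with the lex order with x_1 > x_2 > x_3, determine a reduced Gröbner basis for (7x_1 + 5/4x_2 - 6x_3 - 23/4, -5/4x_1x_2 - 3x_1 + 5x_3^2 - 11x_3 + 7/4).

The reduced Gröbner basis is the canonical form of the ideal for this ordering.

f_1 = 7x_1 + 5/4x_2 - 6x_3 - 23/4, LT = x_1.
f_2 = -5/4x_1x_2 - 3x_1 + 5x_3^2 - 11x_3 + 7/4, LT = x_1x_2.

S(f_1,f_2): lcm = x_1x_2. S = -12/5x_1 + 5/28x_2^2 - 6/7x_2x_3 - 23/28x_2 + 4x_3^2 - 44/5x_3 + 7/5.
  leading term x_1: subtract (-12/35)·f_1 from -12/5x_1 + 5/28x_2^2 - 6/7x_2x_3 - 23/28x_2 + 4x_3^2 - 44/5x_3 + 7/5 → 5/28x_2^2 - 6/7x_2x_3 - 11/28x_2 + 4x_3^2 - 76/7x_3 - 4/7
  leading term x_2^2: no divisor's leading term divides it; move 5/28x_2^2 to the remainder.
  leading term x_2x_3: no divisor's leading term divides it; move -6/7x_2x_3 to the remainder.
  leading term x_2: no divisor's leading term divides it; move -11/28x_2 to the remainder.
  leading term x_3^2: no divisor's leading term divides it; move 4x_3^2 to the remainder.
  leading term x_3: no divisor's leading term divides it; move -76/7x_3 to the remainder.
  leading term 1: no divisor's leading term divides it; move -4/7 to the remainder.
  remainder 5/28x_2^2 - 6/7x_2x_3 - 11/28x_2 + 4x_3^2 - 76/7x_3 - 4/7 ≠ 0; add g_3 = 5/28x_2^2 - 6/7x_2x_3 - 11/28x_2 + 4x_3^2 - 76/7x_3 - 4/7 to the basis.

The other S-polynomials (S(f_1,g_3), S(f_2,g_3)) all reduce to 0 modulo the current basis, so we have a Gröbner basis.
Inter-reduce: drop elements whose leading term is divisible by another's, tail-reduce, and make monic.

G = {x_1 + 5/28x_2 - 6/7x_3 - 23/28, x_2^2 - 24/5x_2x_3 - 11/5x_2 + 112/5x_3^2 - 304/5x_3 - 16/5}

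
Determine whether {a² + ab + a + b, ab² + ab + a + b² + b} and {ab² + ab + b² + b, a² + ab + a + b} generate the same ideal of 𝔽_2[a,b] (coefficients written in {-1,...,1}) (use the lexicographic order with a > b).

For a fixed monomial order, each ideal has a unique reduced Gröbner basis; comparing bases decides equality.
Buchberger on the first generating set:
f_1 = a² + ab + a + b, LT = a².
f_2 = ab² + ab + a + b² + b, LT = ab².

S(f_1,f_2): lcm = a²b². S = a²b + a² + ab³ + ab + b³.
  leading term a²b: subtract (b)·f_1 from a²b + a² + ab³ + ab + b³ → a² + ab³ + ab² + b³ + b²
  leading term a²: subtract (1)·f_1 from a² + ab³ + ab² + b³ + b² → ab³ + ab² + ab + a + b³ + b² + b
  leading term ab³: subtract (b)·f_2 from ab³ + ab² + ab + a + b³ + b² + b → a + b
  leading term a: no divisor's leading term divides it; move a to the remainder.
  leading term b: no divisor's leading term divides it; move b to the remainder.
  remainder a + b ≠ 0; add g_3 = a + b to the basis.

S(f_2,g_3): lcm = ab². S = ab + a + b³ + b² + b.
  leading term ab: subtract (b)·g_3 from ab + a + b³ + b² + b → a + b³ + b
  leading term a: subtract (1)·g_3 from a + b³ + b → b³
  leading term b³: no divisor's leading term divides it; move b³ to the remainder.
  remainder b³ ≠ 0; add g_4 = b³ to the basis.

The other S-polynomials (S(f_1,g_3), S(f_1,g_4), S(f_2,g_4), S(g_3,g_4)) all reduce to 0 modulo the current basis, so we have a Gröbner basis.
Inter-reduce: drop elements whose leading term is divisible by another's, tail-reduce, and make monic.
Reduced Gröbner basis: {a + b, b³}.

Buchberger on the second generating set:
h_1 = ab² + ab + b² + b, LT = ab².
h_2 = a² + ab + a + b, LT = a².

The S-polynomials (S(h_1,h_2)) all reduce to 0 modulo the current basis, so we have a Gröbner basis.
Inter-reduce: drop elements whose leading term is divisible by another's, tail-reduce, and make monic.
Reduced Gröbner basis: {a² + ab + a + b, ab² + ab + b² + b}.

Since the reduced bases disagree, the two ideals are not the same.

No, the ideals differ.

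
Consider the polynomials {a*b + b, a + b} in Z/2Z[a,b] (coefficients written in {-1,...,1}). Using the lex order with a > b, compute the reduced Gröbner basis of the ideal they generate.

f_1 = a*b + b, LT = a*b.
f_2 = a + b, LT = a.

S(f_1,f_2): lcm = a*b. S = b**2 + b.
  leading term b**2: no divisor's leading term divides it; move b**2 to the remainder.
  leading term b: no divisor's leading term divides it; move b to the remainder.
  remainder b**2 + b ≠ 0; add g_3 = b**2 + b to the basis.

The other S-polynomials (S(f_1,g_3), S(f_2,g_3)) all reduce to 0 modulo the current basis, so we have a Gröbner basis.
Inter-reduce: drop elements whose leading term is divisible by another's, tail-reduce, and make monic.

G = {a + b, b**2 + b}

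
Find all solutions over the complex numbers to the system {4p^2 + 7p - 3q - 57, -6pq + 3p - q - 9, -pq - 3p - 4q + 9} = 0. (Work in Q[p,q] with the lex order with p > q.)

{(3, 0)}

Compute a lex Gröbner basis by Buchberger's algorithm.
f_1 = 4p^2 + 7p - 3q - 57, LT = p^2.
f_2 = -6pq + 3p - q - 9, LT = pq.
f_3 = -pq - 3p - 4q + 9, LT = pq.

S(f_1,f_2): lcm = p^2q. S = 1/2p^2 + 19/12pq - 3/2p - 3/4q^2 - 57/4q.
  leading term p^2: subtract (1/8)·f_1 from 1/2p^2 + 19/12pq - 3/2p - 3/4q^2 - 57/4q → 19/12pq - 19/8p - 3/4q^2 - 111/8q + 57/8
  leading term pq: subtract (-19/72)·f_2 from 19/12pq - 19/8p - 3/4q^2 - 111/8q + 57/8 → -19/12p - 3/4q^2 - 509/36q + 19/4
  leading term p: no divisor's leading term divides it; move -19/12p to the remainder.
  leading term q^2: no divisor's leading term divides it; move -3/4q^2 to the remainder.
  leading term q: no divisor's leading term divides it; move -509/36q to the remainder.
  leading term 1: no divisor's leading term divides it; move 19/4 to the remainder.
  remainder -19/12p - 3/4q^2 - 509/36q + 19/4 ≠ 0; add h_4 = -19/12p - 3/4q^2 - 509/36q + 19/4 to the basis.

S(f_1,f_3): lcm = p^2q. S = -3p^2 - 9/4pq + 9p - 3/4q^2 - 57/4q.
  leading term p^2: subtract (-3/4)·f_1 from -3p^2 - 9/4pq + 9p - 3/4q^2 - 57/4q → -9/4pq + 57/4p - 3/4q^2 - 33/2q - 171/4
  leading term pq: subtract (3/8)·f_2 from -9/4pq + 57/4p - 3/4q^2 - 33/2q - 171/4 → 105/8p - 3/4q^2 - 129/8q - 315/8
  leading term p: subtract (-315/38)·h_4 from 105/8p - 3/4q^2 - 129/8q - 315/8 → -1059/152q^2 - 10133/76q
  leading term q^2: no divisor's leading term divides it; move -1059/152q^2 to the remainder.
  leading term q: no divisor's leading term divides it; move -10133/76q to the remainder.
  remainder -1059/152q^2 - 10133/76q ≠ 0; add h_5 = -1059/152q^2 - 10133/76q to the basis.

S(f_2,f_3): lcm = pq. S = -7/2p - 23/6q + 21/2.
  leading term p: subtract (42/19)·h_4 from -7/2p - 23/6q + 21/2 → 63/38q^2 + 521/19q
  leading term q^2: subtract (-84/353)·h_5 from 63/38q^2 + 521/19q → -1520/353q
  leading term q: no divisor's leading term divides it; move -1520/353q to the remainder.
  remainder -1520/353q ≠ 0; add h_6 = -1520/353q to the basis.

The other S-polynomials (S(f_1,h_4), S(f_2,h_4), S(f_3,h_4), S(f_1,h_5), S(f_2,h_5), S(f_3,h_5), S(h_4,h_5), S(f_1,h_6), S(f_2,h_6), S(f_3,h_6), S(h_4,h_6), S(h_5,h_6)) all reduce to 0 modulo the current basis, so we have a Gröbner basis.
Inter-reduce: drop elements whose leading term is divisible by another's, tail-reduce, and make monic.
Reduced Gröbner basis: {p - 3, q}.

From the last basis element, q = 0, so q takes values in {0}. Each choice, substituted upward through the basis, yields the corresponding point(s) of the solution set.
  q = 0: the earlier basis element becomes p - 3 = 0, giving p = 3 — point (3, 0).
Each listed point satisfies every original equation (direct substitution).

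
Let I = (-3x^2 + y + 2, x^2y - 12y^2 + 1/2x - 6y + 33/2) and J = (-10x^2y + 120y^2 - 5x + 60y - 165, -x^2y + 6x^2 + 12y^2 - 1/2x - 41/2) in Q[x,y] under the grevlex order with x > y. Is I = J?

Equality of ideals is decidable: compute both reduced Gröbner bases (unique for the ordering) and check whether they agree.
Buchberger on the first generating set:
f_1 = -3x^2 + y + 2, LT = x^2.
f_2 = x^2y - 12y^2 + 1/2x - 6y + 33/2, LT = x^2y.

S(f_1,f_2): lcm = x^2y. S = 35/3y^2 - 1/2x + 16/3y - 33/2.
  leading term y^2: no divisor's leading term divides it; move 35/3y^2 to the remainder.
  leading term x: no divisor's leading term divides it; move -1/2x to the remainder.
  leading term y: no divisor's leading term divides it; move 16/3y to the remainder.
  leading term 1: no divisor's leading term divides it; move -33/2 to the remainder.
  remainder 35/3y^2 - 1/2x + 16/3y - 33/2 ≠ 0; add g_3 = 35/3y^2 - 1/2x + 16/3y - 33/2 to the basis.

The other S-polynomials (S(f_1,g_3), S(f_2,g_3)) all reduce to 0 modulo the current basis, so we have a Gröbner basis.
Inter-reduce: drop elements whose leading term is divisible by another's, tail-reduce, and make monic.
Reduced Gröbner basis: {x^2 - 1/3y - 2/3, y^2 - 3/70x + 16/35y - 99/70}.

Buchberger on the second generating set:
h_1 = -10x^2y + 120y^2 - 5x + 60y - 165, LT = x^2y.
h_2 = -x^2y + 6x^2 + 12y^2 - 1/2x - 41/2, LT = x^2y.

S(h_1,h_2): lcm = x^2y. S = 6x^2 - 6y - 4.
  leading term x^2: no divisor's leading term divides it; move 6x^2 to the remainder.
  leading term y: no divisor's leading term divides it; move -6y to the remainder.
  leading term 1: no divisor's leading term divides it; move -4 to the remainder.
  remainder 6x^2 - 6y - 4 ≠ 0; add k_3 = 6x^2 - 6y - 4 to the basis.

S(h_1,k_3): lcm = x^2y. S = -11y^2 + 1/2x - 16/3y + 33/2.
  leading term y^2: no divisor's leading term divides it; move -11y^2 to the remainder.
  leading term x: no divisor's leading term divides it; move 1/2x to the remainder.
  leading term y: no divisor's leading term divides it; move -16/3y to the remainder.
  leading term 1: no divisor's leading term divides it; move 33/2 to the remainder.
  remainder -11y^2 + 1/2x - 16/3y + 33/2 ≠ 0; add k_4 = -11y^2 + 1/2x - 16/3y + 33/2 to the basis.

The other S-polynomials (S(h_2,k_3), S(h_1,k_4), S(h_2,k_4), S(k_3,k_4)) all reduce to 0 modulo the current basis, so we have a Gröbner basis.
Inter-reduce: drop elements whose leading term is divisible by another's, tail-reduce, and make monic.
Reduced Gröbner basis: {x^2 - y - 2/3, y^2 - 1/22x + 16/33y - 3/2}.

These differ, so the ideals are not equal.
The choice of monomial ordering does not affect the verdict — as long as both bases are computed under the same ordering, their equality decides ideal equality.

No, the ideals differ.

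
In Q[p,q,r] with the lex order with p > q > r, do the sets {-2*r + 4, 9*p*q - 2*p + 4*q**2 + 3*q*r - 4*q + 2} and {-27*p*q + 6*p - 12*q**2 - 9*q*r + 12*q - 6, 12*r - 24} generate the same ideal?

Yes, the ideals are equal.

Since reduced Gröbner bases are canonical representatives of ideals under a given ordering, it suffices to compute and compare them.
Buchberger on the first generating set:
f_1 = -2*r + 4, LT = r.
f_2 = 9*p*q - 2*p + 4*q**2 + 3*q*r - 4*q + 2, LT = p*q.

The S-polynomials (S(f_1,f_2)) all reduce to 0 modulo the current basis, so we have a Gröbner basis.
Inter-reduce: drop elements whose leading term is divisible by another's, tail-reduce, and make monic.
Reduced Gröbner basis: {p*q - 2/9*p + 4/9*q**2 + 2/9*q + 2/9, r - 2}.

Buchberger on the second generating set:
h_1 = -27*p*q + 6*p - 12*q**2 - 9*q*r + 12*q - 6, LT = p*q.
h_2 = 12*r - 24, LT = r.

The S-polynomials (S(h_1,h_2)) all reduce to 0 modulo the current basis, so we have a Gröbner basis.
Inter-reduce: drop elements whose leading term is divisible by another's, tail-reduce, and make monic.
Reduced Gröbner basis: {p*q - 2/9*p + 4/9*q**2 + 2/9*q + 2/9, r - 2}.

The two bases agree; hence the ideals are identical.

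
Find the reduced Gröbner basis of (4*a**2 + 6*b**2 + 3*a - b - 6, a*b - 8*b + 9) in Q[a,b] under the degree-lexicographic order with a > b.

G = {b**3 - 1/6*b**2 - 6*a + 137/3*b - 105/2, a**2 + 3/2*b**2 + 3/4*a - 1/4*b - 3/2, a*b - 8*b + 9}

f_1 = 4*a**2 + 6*b**2 + 3*a - b - 6, LT = a**2.
f_2 = a*b - 8*b + 9, LT = a*b.

S(f_1,f_2): lcm = a**2*b. S = 3/2*b**3 + 35/4*a*b - 1/4*b**2 - 9*a - 3/2*b.
  reduce S modulo (f_1, f_2):
  remainder 3/2*b**3 - 1/4*b**2 - 9*a + 137/2*b - 315/4 ≠ 0; add g_3 = 3/2*b**3 - 1/4*b**2 - 9*a + 137/2*b - 315/4 to the basis.

The other S-polynomials (S(f_1,g_3), S(f_2,g_3)) all reduce to 0 modulo the current basis, so we have a Gröbner basis.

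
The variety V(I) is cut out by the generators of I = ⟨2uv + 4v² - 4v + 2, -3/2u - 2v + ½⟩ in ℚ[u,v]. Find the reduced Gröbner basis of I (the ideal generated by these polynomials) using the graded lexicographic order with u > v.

G = {v² - 5/2v + 3/2, u + 4/3v - ⅓}

The reduced Gröbner basis is the canonical form of the ideal for this ordering.

f_1 = 2uv + 4v² - 4v + 2, LT = uv.
f_2 = -3/2u - 2v + ½, LT = u.

S(f_1,f_2): lcm = uv. S = ⅔v² - 5/3v + 1.
  leading term v²: no divisor's leading term divides it; move ⅔v² to the remainder.
  leading term v: no divisor's leading term divides it; move -5/3v to the remainder.
  leading term 1: no divisor's leading term divides it; move 1 to the remainder.
  remainder ⅔v² - 5/3v + 1 ≠ 0; add g_3 = ⅔v² - 5/3v + 1 to the basis.

The other S-polynomials (S(f_1,g_3), S(f_2,g_3)) all reduce to 0 modulo the current basis, so we have a Gröbner basis.
Inter-reduce: drop elements whose leading term is divisible by another's, tail-reduce, and make monic.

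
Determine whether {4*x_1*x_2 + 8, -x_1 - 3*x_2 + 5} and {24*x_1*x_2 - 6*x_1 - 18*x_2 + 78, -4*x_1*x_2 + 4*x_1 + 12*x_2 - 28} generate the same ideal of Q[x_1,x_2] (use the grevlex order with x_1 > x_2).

Two ideals are equal iff their reduced Gröbner bases coincide (the reduced basis is unique for a fixed ordering).
Buchberger on the first generating set:
f_1 = 4*x_1*x_2 + 8, LT = x_1*x_2.
f_2 = -x_1 - 3*x_2 + 5, LT = x_1.

S(f_1,f_2): lcm = x_1*x_2. S = -3*x_2**2 + 5*x_2 + 2.
  reduce S modulo (f_1, f_2):
  remainder -3*x_2**2 + 5*x_2 + 2 ≠ 0; add g_3 = -3*x_2**2 + 5*x_2 + 2 to the basis.

The other S-polynomials (S(f_1,g_3), S(f_2,g_3)) all reduce to 0 modulo the current basis, so we have a Gröbner basis.
Inter-reduce: drop elements whose leading term is divisible by another's, tail-reduce, and make monic.
Reduced Gröbner basis: {x_2**2 - 5/3*x_2 - 2/3, x_1 + 3*x_2 - 5}.

Buchberger on the second generating set:
h_1 = 24*x_1*x_2 - 6*x_1 - 18*x_2 + 78, LT = x_1*x_2.
h_2 = -4*x_1*x_2 + 4*x_1 + 12*x_2 - 28, LT = x_1*x_2.

S(h_1,h_2): lcm = x_1*x_2. S = 3/4*x_1 + 9/4*x_2 - 15/4.
  reduce S modulo (h_1, h_2):
  remainder 3/4*x_1 + 9/4*x_2 - 15/4 ≠ 0; add k_3 = 3/4*x_1 + 9/4*x_2 - 15/4 to the basis.

S(h_1,k_3): lcm = x_1*x_2. S = -3*x_2**2 - 1/4*x_1 + 17/4*x_2 + 13/4.
  reduce S modulo (h_1, h_2, k_3):
  remainder -3*x_2**2 + 5*x_2 + 2 ≠ 0; add k_4 = -3*x_2**2 + 5*x_2 + 2 to the basis.

The other S-polynomials (S(h_2,k_3), S(h_1,k_4), S(h_2,k_4), S(k_3,k_4)) all reduce to 0 modulo the current basis, so we have a Gröbner basis.
Inter-reduce: drop elements whose leading term is divisible by another's, tail-reduce, and make monic.
Reduced Gröbner basis: {x_2**2 - 5/3*x_2 - 2/3, x_1 + 3*x_2 - 5}.

These coincide, so the ideals are equal.

Yes, the ideals are equal.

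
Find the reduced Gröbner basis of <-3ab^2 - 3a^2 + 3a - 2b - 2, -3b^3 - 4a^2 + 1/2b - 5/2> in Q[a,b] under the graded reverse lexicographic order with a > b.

G = {a^3 - 3/4a^2b + 5/8ab - 1/2b^2 + 5/8a - 1/2b, ab^2 + a^2 - a + 2/3b + 2/3, b^3 + 4/3a^2 - 1/6b + 5/6}

Buchberger's algorithm terminates because the ascending chain of leading-term ideals stabilizes.

f_1 = -3ab^2 - 3a^2 + 3a - 2b - 2, LT = ab^2.
f_2 = -3b^3 - 4a^2 + 1/2b - 5/2, LT = b^3.

S(f_1,f_2): lcm = ab^3. S = -4/3a^3 + a^2b - 5/6ab + 2/3b^2 - 5/6a + 2/3b.
  reduce S modulo (f_1, f_2):
  remainder -4/3a^3 + a^2b - 5/6ab + 2/3b^2 - 5/6a + 2/3b ≠ 0; add g_3 = -4/3a^3 + a^2b - 5/6ab + 2/3b^2 - 5/6a + 2/3b to the basis.

The other S-polynomials (S(f_1,g_3), S(f_2,g_3)) all reduce to 0 modulo the current basis, so we have a Gröbner basis.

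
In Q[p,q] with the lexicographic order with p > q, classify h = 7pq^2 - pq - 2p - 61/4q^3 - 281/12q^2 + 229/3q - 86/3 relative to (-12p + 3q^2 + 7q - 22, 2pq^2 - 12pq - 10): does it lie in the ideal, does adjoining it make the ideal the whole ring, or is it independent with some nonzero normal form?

First compute the reduced Gröbner basis of I by Buchberger's algorithm.
f_1 = -12p + 3q^2 + 7q - 22, LT = p.
f_2 = 2pq^2 - 12pq - 10, LT = pq^2.

S(f_1,f_2): lcm = pq^2. S = 6pq - 1/4q^4 - 7/12q^3 + 11/6q^2 + 5.
  reduce S modulo (f_1, f_2):
  remainder -1/4q^4 + 11/12q^3 + 16/3q^2 - 11q + 5 ≠ 0; add k_3 = -1/4q^4 + 11/12q^3 + 16/3q^2 - 11q + 5 to the basis.

The other S-polynomials (S(f_1,k_3), S(f_2,k_3)) all reduce to 0 modulo the current basis, so we have a Gröbner basis.
Inter-reduce: drop elements whose leading term is divisible by another's, tail-reduce, and make monic.
Reduced Gröbner basis: {p - 1/4q^2 - 7/12q + 11/6, q^4 - 11/3q^3 - 64/3q^2 + 44q - 20}.
Label its elements g_1 = p - 1/4q^2 - 7/12q + 11/6, g_2 = q^4 - 11/3q^3 - 64/3q^2 + 44q - 20.

Reduce h = 7pq^2 - pq - 2p - 61/4q^3 - 281/12q^2 + 229/3q - 86/3 modulo G:
  leading term pq^2: subtract (7q^2)·g_1 from 7pq^2 - pq - 2p - 61/4q^3 - 281/12q^2 + 229/3q - 86/3 → -pq - 2p + 7/4q^4 - 67/6q^3 - 145/4q^2 + 229/3q - 86/3
  leading term pq: subtract (-q)·g_1 from -pq - 2p + 7/4q^4 - 67/6q^3 - 145/4q^2 + 229/3q - 86/3 → -2p + 7/4q^4 - 137/12q^3 - 221/6q^2 + 469/6q - 86/3
  leading term p: subtract (-2)·g_1 from -2p + 7/4q^4 - 137/12q^3 - 221/6q^2 + 469/6q - 86/3 → 7/4q^4 - 137/12q^3 - 112/3q^2 + 77q - 25
  leading term q^4: subtract (7/4)·g_2 from 7/4q^4 - 137/12q^3 - 112/3q^2 + 77q - 25 → -5q^3 + 10
  leading term q^3: no divisor's leading term divides it; move -5q^3 to the remainder.
  leading term 1: no divisor's leading term divides it; move 10 to the remainder.
  normal form = -5q^3 + 10.
The normal form is nonzero, so h ∉ I. Since h minus its normal form lies in I, I + (h) = I + (r) where r = -5q^3 + 10; decide whether this ideal is the whole ring.
Run Buchberger on G together with r (pairs among the g_i already reduce to 0 since G is a Gröbner basis):
g_1 = p - 1/4q^2 - 7/12q + 11/6, LT = p.
g_2 = q^4 - 11/3q^3 - 64/3q^2 + 44q - 20, LT = q^4.
r = -5q^3 + 10, LT = q^3.

S(g_2,r): lcm = q^4. S = -11/3q^3 - 64/3q^2 + 46q - 20.
  reduce S modulo (g_1, g_2, r):
  remainder -64/3q^2 + 46q - 82/3 ≠ 0; add m_4 = -64/3q^2 + 46q - 82/3 to the basis.

S(g_2,m_4): lcm = q^4. S = -145/96q^3 - 2171/96q^2 + 44q - 20.
  reduce S modulo (g_1, g_2, r, m_4):
  remainder -4877/1024q + 6097/1024 ≠ 0; add m_5 = -4877/1024q + 6097/1024 to the basis.

S(r,m_4): lcm = q^3. S = 69/32q^2 - 41/32q - 2.
  reduce S modulo (g_1, g_2, r, m_4, m_5):
  remainder -86143/156064 ≠ 0; add m_6 = -86143/156064 to the basis.

The other S-polynomials (S(g_1,g_2), S(g_1,r), S(g_1,m_4), S(g_1,m_5), S(g_2,m_5), S(r,m_5), S(m_4,m_5), S(g_1,m_6), S(g_2,m_6), S(r,m_6), S(m_4,m_6), S(m_5,m_6)) all reduce to 0 modulo the current basis, so we have a Gröbner basis.
Inter-reduce: drop elements whose leading term is divisible by another's, tail-reduce, and make monic.
Reduced Gröbner basis: {1}.
The reduced Gröbner basis of I + (h) is {1}: the ideal is the whole ring, so the enlarged system has no common solution — adjoining h is inconsistent.

Ideal membership is decidable via reduction modulo a Gröbner basis.

Adjoining 7pq^2 - pq - 2p - 61/4q^3 - 281/12q^2 + 229/3q - 86/3 makes the ideal the whole ring: the system is inconsistent.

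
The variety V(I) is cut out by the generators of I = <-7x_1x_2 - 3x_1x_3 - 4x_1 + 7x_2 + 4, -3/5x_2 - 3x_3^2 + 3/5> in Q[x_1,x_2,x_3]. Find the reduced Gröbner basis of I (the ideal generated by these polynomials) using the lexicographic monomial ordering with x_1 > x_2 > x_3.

f_1 = -7x_1x_2 - 3x_1x_3 - 4x_1 + 7x_2 + 4, LT = x_1x_2.
f_2 = -3/5x_2 - 3x_3^2 + 3/5, LT = x_2.

S(f_1,f_2): lcm = x_1x_2. S = -5x_1x_3^2 + 3/7x_1x_3 + 11/7x_1 - x_2 - 4/7.
  leading term x_1x_3^2: no divisor's leading term divides it; move -5x_1x_3^2 to the remainder.
  leading term x_1x_3: no divisor's leading term divides it; move 3/7x_1x_3 to the remainder.
  leading term x_1: no divisor's leading term divides it; move 11/7x_1 to the remainder.
  leading term x_2: subtract (5/3)·f_2 from -x_2 - 4/7 → 5x_3^2 - 11/7
  leading term x_3^2: no divisor's leading term divides it; move 5x_3^2 to the remainder.
  leading term 1: no divisor's leading term divides it; move -11/7 to the remainder.
  remainder -5x_1x_3^2 + 3/7x_1x_3 + 11/7x_1 + 5x_3^2 - 11/7 ≠ 0; add g_3 = -5x_1x_3^2 + 3/7x_1x_3 + 11/7x_1 + 5x_3^2 - 11/7 to the basis.

The other S-polynomials (S(f_1,g_3), S(f_2,g_3)) all reduce to 0 modulo the current basis, so we have a Gröbner basis.
Inter-reduce: drop elements whose leading term is divisible by another's, tail-reduce, and make monic.

G = {x_1x_3^2 - 3/35x_1x_3 - 11/35x_1 - x_3^2 + 11/35, x_2 + 5x_3^2 - 1}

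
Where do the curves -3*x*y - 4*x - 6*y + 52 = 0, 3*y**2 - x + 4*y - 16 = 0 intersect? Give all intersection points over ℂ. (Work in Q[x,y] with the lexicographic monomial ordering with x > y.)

{(4, 2), (-12 - 10*I, -7/3 + I), (-12 + 10*I, -7/3 - I)}

Compute a lex Gröbner basis by Buchberger's algorithm.
f_1 = -3*x*y - 4*x - 6*y + 52, LT = x*y.
f_2 = -x + 3*y**2 + 4*y - 16, LT = x.

S(f_1,f_2): lcm = x*y. S = 4/3*x + 3*y**3 + 4*y**2 - 14*y - 52/3.
  reduce S modulo (f_1, f_2):
  remainder 3*y**3 + 8*y**2 - 26/3*y - 116/3 ≠ 0; add h_3 = 3*y**3 + 8*y**2 - 26/3*y - 116/3 to the basis.

The other S-polynomials (S(f_1,h_3), S(f_2,h_3)) all reduce to 0 modulo the current basis, so we have a Gröbner basis.
Inter-reduce: drop elements whose leading term is divisible by another's, tail-reduce, and make monic.
Reduced Gröbner basis: {x - 3*y**2 - 4*y + 16, y**3 + 8/3*y**2 - 26/9*y - 116/9}.

Elimination: the polynomial y**3 + 8/3*y**2 - 26/9*y - 116/9 lies in the elimination ideal for y, so y ∈ {2, -7/3 + I, -7/3 - I}. For each such y, the remaining basis elements (now univariate) give the rest of the solution.
  y = 2: the earlier basis element becomes x - 4 = 0, giving x = 4 — point (4, 2).
  y = -7/3 + I: the earlier basis element becomes x + 12 + 10*I = 0, giving x = -12 - 10*I — point (-12 - 10*I, -7/3 + I).
  y = -7/3 - I: the earlier basis element becomes x + 12 - 10*I = 0, giving x = -12 + 10*I — point (-12 + 10*I, -7/3 - I).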